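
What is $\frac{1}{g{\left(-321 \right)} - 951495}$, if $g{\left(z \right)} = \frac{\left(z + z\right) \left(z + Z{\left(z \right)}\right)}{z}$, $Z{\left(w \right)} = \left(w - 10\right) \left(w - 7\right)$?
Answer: $- \frac{1}{735001} \approx -1.3605 \cdot 10^{-6}$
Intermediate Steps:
$Z{\left(w \right)} = \left(-10 + w\right) \left(-7 + w\right)$
$g{\left(z \right)} = 140 - 32 z + 2 z^{2}$ ($g{\left(z \right)} = \frac{\left(z + z\right) \left(z + \left(70 + z^{2} - 17 z\right)\right)}{z} = \frac{2 z \left(70 + z^{2} - 16 z\right)}{z} = 140 - 32 z + 2 z^{2}$)
$\frac{1}{g{\left(-321 \right)} - 951495} = \frac{1}{\left(140 - -10272 + 2 \left(-321\right)^{2}\right) - 951495} = \frac{1}{\left(140 + 10272 + 2 \cdot 103041\right) - 951495} = \frac{1}{\left(140 + 10272 + 206082\right) - 951495} = \frac{1}{216494 - 951495} = \frac{1}{-735001} = - \frac{1}{735001}$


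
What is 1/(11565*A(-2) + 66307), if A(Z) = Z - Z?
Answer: 1/66307 ≈ 1.5081e-5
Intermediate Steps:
A(Z) = 0
1/(11565*A(-2) + 66307) = 1/(11565*0 + 66307) = 1/(0 + 66307) = 1/66307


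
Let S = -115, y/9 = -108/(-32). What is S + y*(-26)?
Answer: -3619/4 ≈ -904.75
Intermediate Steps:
y = 243/8 (y = 9*(-108/(-32)) = 9*(-108*(-1/32)) = 9*(27/8) = 243/8 ≈ 30.375)
S + y*(-26) = -115 + (243/8)*(-26) = -115 - 3159/4 = -3619/4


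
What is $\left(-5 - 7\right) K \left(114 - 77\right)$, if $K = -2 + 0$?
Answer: $888$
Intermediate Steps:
$K = -2$
$\left(-5 - 7\right) K \left(114 - 77\right) = \left(-5 - 7\right) \left(-2\right) \left(114 - 77\right) = \left(-5 - 7\right) \left(-2\right) 37 = \left(-12\right) \left(-2\right) 37 = 24 \cdot 37 = 888$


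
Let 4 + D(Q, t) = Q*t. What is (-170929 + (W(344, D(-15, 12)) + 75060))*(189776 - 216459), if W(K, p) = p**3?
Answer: 168779927759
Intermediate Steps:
D(Q, t) = -4 + Q*t
(-170929 + (W(344, D(-15, 12)) + 75060))*(189776 - 216459) = (-170929 + ((-4 - 15*12)**3 + 75060))*(189776 - 216459) = (-170929 + ((-4 - 180)**3 + 75060))*(-26683) = (-170929 + ((-184)**3 + 75060))*(-26683) = (-170929 + (-6229504 + 75060))*(-26683) = (-170929 - 6154444)*(-26683) = -6325373*(-26683) = 168779927759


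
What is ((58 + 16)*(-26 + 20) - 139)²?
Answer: 339889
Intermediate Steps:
((58 + 16)*(-26 + 20) - 139)² = (74*(-6) - 139)² = (-444 - 139)² = (-583)² = 339889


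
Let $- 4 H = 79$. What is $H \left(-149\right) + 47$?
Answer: $\frac{11959}{4} \approx 2989.8$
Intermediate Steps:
$H = - \frac{79}{4}$ ($H = \left(- \frac{1}{4}\right) 79 = - \frac{79}{4} \approx -19.75$)
$H \left(-149\right) + 47 = \left(- \frac{79}{4}\right) \left(-149\right) + 47 = \frac{11771}{4} + 47 = \frac{11959}{4}$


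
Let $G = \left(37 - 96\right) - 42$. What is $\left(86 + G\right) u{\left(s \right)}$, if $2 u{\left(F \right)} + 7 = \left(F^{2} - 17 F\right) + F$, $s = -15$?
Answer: $-3435$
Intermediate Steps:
$u{\left(F \right)} = - \frac{7}{2} + \frac{F^{2}}{2} - 8 F$ ($u{\left(F \right)} = - \frac{7}{2} + \frac{\left(F^{2} - 17 F\right) + F}{2} = - \frac{7}{2} + \frac{F^{2} - 16 F}{2} = - \frac{7}{2} + \left(\frac{F^{2}}{2} - 8 F\right) = - \frac{7}{2} + \frac{F^{2}}{2} - 8 F$)
$G = -101$ ($G = -59 - 42 = -101$)
$\left(86 + G\right) u{\left(s \right)} = \left(86 - 101\right) \left(- \frac{7}{2} + \frac{\left(-15\right)^{2}}{2} - -120\right) = - 15 \left(- \frac{7}{2} + \frac{1}{2} \cdot 225 + 120\right) = - 15 \left(- \frac{7}{2} + \frac{225}{2} + 120\right) = \left(-15\right) 229 = -3435$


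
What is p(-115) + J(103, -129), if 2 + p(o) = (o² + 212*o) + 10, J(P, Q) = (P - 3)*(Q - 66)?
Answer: -30647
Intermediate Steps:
J(P, Q) = (-66 + Q)*(-3 + P) (J(P, Q) = (-3 + P)*(-66 + Q) = (-66 + Q)*(-3 + P))
p(o) = 8 + o² + 212*o (p(o) = -2 + ((o² + 212*o) + 10) = -2 + (10 + o² + 212*o) = 8 + o² + 212*o)
p(-115) + J(103, -129) = (8 + (-115)² + 212*(-115)) + (198 - 66*103 - 3*(-129) + 103*(-129)) = (8 + 13225 - 24380) + (198 - 6798 + 387 - 13287) = -11147 - 19500 = -30647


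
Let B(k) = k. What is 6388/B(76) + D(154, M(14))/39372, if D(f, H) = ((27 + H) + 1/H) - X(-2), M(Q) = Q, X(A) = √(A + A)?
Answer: 880290101/10472952 - I/19686 ≈ 84.054 - 5.0798e-5*I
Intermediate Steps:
X(A) = √2*√A (X(A) = √(2*A) = √2*√A)
D(f, H) = 27 + H + 1/H - 2*I (D(f, H) = ((27 + H) + 1/H) - √2*√(-2) = (27 + H + 1/H) - √2*I*√2 = (27 + H + 1/H) - 2*I = 27 + H + 1/H - 2*I)
6388/B(76) + D(154, M(14))/39372 = 6388/76 + (27 + 14 + 1/14 - 2*I)/39372 = 6388*(1/76) + (27 + 14 + 1/14 - 2*I)*(1/39372) = 1597/19 + (575/14 - 2*I)*(1/39372) = 1597/19 + (575/551208 - I/19686) = 880290101/10472952 - I/19686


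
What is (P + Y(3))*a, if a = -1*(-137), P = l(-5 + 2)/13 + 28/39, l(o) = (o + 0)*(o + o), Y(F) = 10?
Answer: 64664/39 ≈ 1658.1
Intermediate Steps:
l(o) = 2*o² (l(o) = o*(2*o) = 2*o²)
P = 82/39 (P = (2*(-5 + 2)²)/13 + 28/39 = (2*(-3)²)*(1/13) + 28*(1/39) = (2*9)*(1/13) + 28/39 = 18*(1/13) + 28/39 = 18/13 + 28/39 = 82/39 ≈ 2.1026)
a = 137
(P + Y(3))*a = (82/39 + 10)*137 = (472/39)*137 = 64664/39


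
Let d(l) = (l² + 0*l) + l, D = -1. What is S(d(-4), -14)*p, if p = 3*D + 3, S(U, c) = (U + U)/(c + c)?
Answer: 0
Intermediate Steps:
d(l) = l + l² (d(l) = (l² + 0) + l = l² + l = l + l²)
S(U, c) = U/c (S(U, c) = (2*U)/((2*c)) = (2*U)*(1/(2*c)) = U/c)
p = 0 (p = 3*(-1) + 3 = -3 + 3 = 0)
S(d(-4), -14)*p = (-4*(1 - 4)/(-14))*0 = (-4*(-3)*(-1/14))*0 = (12*(-1/14))*0 = -6/7*0 = 0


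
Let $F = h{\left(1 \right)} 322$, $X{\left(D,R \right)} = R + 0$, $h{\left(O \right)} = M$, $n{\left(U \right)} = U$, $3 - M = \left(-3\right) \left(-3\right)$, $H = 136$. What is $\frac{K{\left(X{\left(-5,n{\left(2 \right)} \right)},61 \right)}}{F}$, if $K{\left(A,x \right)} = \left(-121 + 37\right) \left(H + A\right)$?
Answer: $6$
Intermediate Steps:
$M = -6$ ($M = 3 - \left(-3\right) \left(-3\right) = 3 - 9 = -6$)
$h{\left(O \right)} = -6$
$X{\left(D,R \right)} = R$
$K{\left(A,x \right)} = -11424 - 84 A$ ($K{\left(A,x \right)} = \left(-121 + 37\right) \left(136 + A\right) = - 84 \left(136 + A\right) = -11424 - 84 A$)
$F = -1932$ ($F = \left(-6\right) 322 = -1932$)
$\frac{K{\left(X{\left(-5,n{\left(2 \right)} \right)},61 \right)}}{F} = \frac{-11424 - 168}{-1932} = \left(-11424 - 168\right) \left(- \frac{1}{1932}\right) = \left(-11592\right) \left(- \frac{1}{1932}\right) = 6$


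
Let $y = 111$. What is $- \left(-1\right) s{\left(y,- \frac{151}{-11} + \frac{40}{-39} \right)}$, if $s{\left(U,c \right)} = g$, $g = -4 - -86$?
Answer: $82$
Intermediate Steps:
$g = 82$ ($g = -4 + 86 = 82$)
$s{\left(U,c \right)} = 82$
$- \left(-1\right) s{\left(y,- \frac{151}{-11} + \frac{40}{-39} \right)} = - \left(-1\right) 82 = \left(-1\right) \left(-82\right) = 82$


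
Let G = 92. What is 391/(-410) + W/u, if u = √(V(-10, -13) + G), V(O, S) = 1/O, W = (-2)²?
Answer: -391/410 + 4*√9190/919 ≈ -0.53640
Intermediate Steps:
W = 4
u = √9190/10 (u = √(1/(-10) + 92) = √(-⅒ + 92) = √(919/10) = √9190/10 ≈ 9.5865)
391/(-410) + W/u = 391/(-410) + 4/((√9190/10)) = 391*(-1/410) + 4*(√9190/919) = -391/410 + 4*√9190/919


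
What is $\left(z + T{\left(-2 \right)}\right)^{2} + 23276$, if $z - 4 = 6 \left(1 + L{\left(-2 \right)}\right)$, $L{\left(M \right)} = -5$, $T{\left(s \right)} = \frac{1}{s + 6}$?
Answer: $\frac{378657}{16} \approx 23666.0$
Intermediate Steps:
$T{\left(s \right)} = \frac{1}{6 + s}$
$z = -20$ ($z = 4 + 6 \left(1 - 5\right) = 4 + 6 \left(-4\right) = 4 - 24 = -20$)
$\left(z + T{\left(-2 \right)}\right)^{2} + 23276 = \left(-20 + \frac{1}{6 - 2}\right)^{2} + 23276 = \left(-20 + \frac{1}{4}\right)^{2} + 23276 = \left(- \frac{79}{4}\right)^{2} + 23276 = \frac{6241}{16} + 23276 = \frac{378657}{16}$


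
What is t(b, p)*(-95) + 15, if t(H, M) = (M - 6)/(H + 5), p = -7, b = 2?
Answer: 1340/7 ≈ 191.43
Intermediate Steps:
t(H, M) = (-6 + M)/(5 + H)
t(b, p)*(-95) + 15 = ((-6 - 7)/(5 + 2))*(-95) + 15 = (-13/7)*(-95) + 15 = ((⅐)*(-13))*(-95) + 15 = -13/7*(-95) + 15 = 1235/7 + 15 = 1340/7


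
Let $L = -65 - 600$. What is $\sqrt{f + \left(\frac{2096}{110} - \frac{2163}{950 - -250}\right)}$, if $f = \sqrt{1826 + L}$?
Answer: $\frac{\sqrt{834999 + 145200 \sqrt{129}}}{220} \approx 7.1642$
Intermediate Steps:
$L = -665$
$f = 3 \sqrt{129}$ ($f = \sqrt{1826 - 665} = \sqrt{1161} = 3 \sqrt{129} \approx 34.073$)
$\sqrt{f + \left(\frac{2096}{110} - \frac{2163}{950 - -250}\right)} = \sqrt{3 \sqrt{129} + \left(\frac{2096}{110} - \frac{2163}{950 - -250}\right)} = \sqrt{3 \sqrt{129} + \left(2096 \cdot \frac{1}{110} - \frac{2163}{950 + 250}\right)} = \sqrt{3 \sqrt{129} + \left(\frac{1048}{55} - \frac{2163}{1200}\right)} = \sqrt{3 \sqrt{129} + \left(\frac{1048}{55} - \frac{721}{400}\right)} = \sqrt{3 \sqrt{129} + \frac{75909}{4400}} = \sqrt{\frac{75909}{4400} + 3 \sqrt{129}}$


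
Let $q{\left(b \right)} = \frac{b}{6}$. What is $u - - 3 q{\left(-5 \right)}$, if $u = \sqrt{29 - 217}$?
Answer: $- \frac{5}{2} + 2 i \sqrt{47} \approx -2.5 + 13.711 i$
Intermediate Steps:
$q{\left(b \right)} = \frac{b}{6}$ ($q{\left(b \right)} = b \frac{1}{6} = \frac{b}{6}$)
$u = 2 i \sqrt{47}$ ($u = \sqrt{-188} = 2 i \sqrt{47} \approx 13.711 i$)
$u - - 3 q{\left(-5 \right)} = 2 i \sqrt{47} - - 3 \cdot \frac{1}{6} \left(-5\right) = 2 i \sqrt{47} - \left(-3\right) \left(- \frac{5}{6}\right) = 2 i \sqrt{47} - \frac{5}{2} = - \frac{5}{2} + 2 i \sqrt{47}$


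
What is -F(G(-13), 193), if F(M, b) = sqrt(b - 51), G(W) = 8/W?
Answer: -sqrt(142) ≈ -11.916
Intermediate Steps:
F(M, b) = sqrt(-51 + b)
-F(G(-13), 193) = -sqrt(-51 + 193) = -sqrt(142)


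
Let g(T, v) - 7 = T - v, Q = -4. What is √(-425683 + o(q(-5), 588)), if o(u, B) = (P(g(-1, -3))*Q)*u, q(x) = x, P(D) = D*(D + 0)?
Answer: I*√424063 ≈ 651.2*I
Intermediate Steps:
g(T, v) = 7 + T - v (g(T, v) = 7 + (T - v) = 7 + T - v)
P(D) = D² (P(D) = D*D = D²)
o(u, B) = -324*u (o(u, B) = ((7 - 1 - 1*(-3))²*(-4))*u = ((7 - 1 + 3)²*(-4))*u = (9²*(-4))*u = (81*(-4))*u = -324*u)
√(-425683 + o(q(-5), 588)) = √(-425683 - 324*(-5)) = √(-425683 + 1620) = √(-424063) = I*√424063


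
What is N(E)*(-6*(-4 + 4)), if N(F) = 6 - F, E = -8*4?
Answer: 0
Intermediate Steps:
E = -32
N(E)*(-6*(-4 + 4)) = (6 - 1*(-32))*(-6*(-4 + 4)) = (6 + 32)*(-6*0) = 38*0 = 0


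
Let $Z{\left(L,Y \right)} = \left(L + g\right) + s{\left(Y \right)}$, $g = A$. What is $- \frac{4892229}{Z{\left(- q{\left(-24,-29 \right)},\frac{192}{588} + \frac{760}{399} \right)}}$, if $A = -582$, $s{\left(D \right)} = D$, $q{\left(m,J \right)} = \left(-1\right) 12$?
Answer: $\frac{719157663}{83462} \approx 8616.6$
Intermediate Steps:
$q{\left(m,J \right)} = -12$
$g = -582$
$Z{\left(L,Y \right)} = -582 + L + Y$ ($Z{\left(L,Y \right)} = \left(L - 582\right) + Y = \left(-582 + L\right) + Y = -582 + L + Y$)
$- \frac{4892229}{Z{\left(- q{\left(-24,-29 \right)},\frac{192}{588} + \frac{760}{399} \right)}} = - \frac{4892229}{-582 - -12 + \left(\frac{192}{588} + \frac{760}{399}\right)} = - \frac{4892229}{-582 + 12 + \left(192 \cdot \frac{1}{588} + 760 \cdot \frac{1}{399}\right)} = - \frac{4892229}{-582 + 12 + \left(\frac{16}{49} + \frac{40}{21}\right)} = - \frac{4892229}{-582 + 12 + \frac{328}{147}} = - \frac{4892229}{- \frac{83462}{147}} = \left(-4892229\right) \left(- \frac{147}{83462}\right) = \frac{719157663}{83462}$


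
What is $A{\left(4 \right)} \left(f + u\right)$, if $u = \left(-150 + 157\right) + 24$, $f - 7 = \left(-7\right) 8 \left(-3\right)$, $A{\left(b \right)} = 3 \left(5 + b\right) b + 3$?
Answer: $22866$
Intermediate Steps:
$A{\left(b \right)} = 3 + b \left(15 + 3 b\right)$ ($A{\left(b \right)} = \left(15 + 3 b\right) b + 3 = b \left(15 + 3 b\right) + 3 = 3 + b \left(15 + 3 b\right)$)
$f = 175$ ($f = 7 + \left(-7\right) 8 \left(-3\right) = 7 - -168 = 7 + 168 = 175$)
$u = 31$ ($u = 7 + 24 = 31$)
$A{\left(4 \right)} \left(f + u\right) = \left(3 + 3 \cdot 4^{2} + 15 \cdot 4\right) \left(175 + 31\right) = \left(3 + 3 \cdot 16 + 60\right) 206 = \left(3 + 48 + 60\right) 206 = 111 \cdot 206 = 22866$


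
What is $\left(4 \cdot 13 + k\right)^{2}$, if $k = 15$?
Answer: $4489$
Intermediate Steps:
$\left(4 \cdot 13 + k\right)^{2} = \left(4 \cdot 13 + 15\right)^{2} = \left(52 + 15\right)^{2} = 67^{2} = 4489$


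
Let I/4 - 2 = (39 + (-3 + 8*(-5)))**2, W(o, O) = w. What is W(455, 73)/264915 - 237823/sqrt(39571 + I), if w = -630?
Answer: -2/841 - 237823*sqrt(39643)/39643 ≈ -1194.5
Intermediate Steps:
W(o, O) = -630
I = 72 (I = 8 + 4*(39 + (-3 + 8*(-5)))**2 = 8 + 4*(39 + (-3 - 40))**2 = 8 + 4*(39 - 43)**2 = 8 + 4*(-4)**2 = 8 + 4*16 = 8 + 64 = 72)
W(455, 73)/264915 - 237823/sqrt(39571 + I) = -630/264915 - 237823/sqrt(39571 + 72) = -630*1/264915 - 237823*sqrt(39643)/39643 = -2/841 - 237823*sqrt(39643)/39643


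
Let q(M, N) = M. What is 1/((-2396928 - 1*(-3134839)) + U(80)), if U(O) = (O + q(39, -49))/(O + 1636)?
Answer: 1716/1266255395 ≈ 1.3552e-6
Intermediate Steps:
U(O) = (39 + O)/(1636 + O) (U(O) = (O + 39)/(O + 1636) = (39 + O)/(1636 + O))
1/((-2396928 - 1*(-3134839)) + U(80)) = 1/((-2396928 - 1*(-3134839)) + (39 + 80)/(1636 + 80)) = 1/((-2396928 + 3134839) + 119/1716) = 1/(737911 + (1/1716)*119) = 1/(737911 + 119/1716) = 1/(1266255395/1716) = 1716/1266255395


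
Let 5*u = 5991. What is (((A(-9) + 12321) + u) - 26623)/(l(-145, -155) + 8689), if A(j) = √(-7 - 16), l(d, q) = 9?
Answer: -65519/43490 + I*√23/8698 ≈ -1.5065 + 0.00055137*I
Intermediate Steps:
u = 5991/5 (u = (⅕)*5991 = 5991/5 ≈ 1198.2)
A(j) = I*√23 (A(j) = √(-23) = I*√23)
(((A(-9) + 12321) + u) - 26623)/(l(-145, -155) + 8689) = (((I*√23 + 12321) + 5991/5) - 26623)/(9 + 8689) = (((12321 + I*√23) + 5991/5) - 26623)/8698 = ((67596/5 + I*√23) - 26623)*(1/8698) = (-65519/5 + I*√23)*(1/8698) = -65519/43490 + I*√23/8698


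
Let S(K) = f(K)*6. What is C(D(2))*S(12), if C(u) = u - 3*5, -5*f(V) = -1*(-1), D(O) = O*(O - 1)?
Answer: 78/5 ≈ 15.600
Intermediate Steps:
D(O) = O*(-1 + O)
f(V) = -⅕ (f(V) = -(-1)*(-1)/5 = -⅕*1 = -⅕)
C(u) = -15 + u (C(u) = u - 15 = -15 + u)
S(K) = -6/5 (S(K) = -⅕*6 = -6/5)
C(D(2))*S(12) = (-15 + 2*(-1 + 2))*(-6/5) = (-15 + 2*1)*(-6/5) = (-15 + 2)*(-6/5) = -13*(-6/5) = 78/5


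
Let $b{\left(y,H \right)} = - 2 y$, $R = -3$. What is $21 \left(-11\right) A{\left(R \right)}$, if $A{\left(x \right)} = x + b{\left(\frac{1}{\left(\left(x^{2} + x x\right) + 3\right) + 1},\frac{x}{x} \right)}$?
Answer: $714$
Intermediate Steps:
$A{\left(x \right)} = x - \frac{2}{4 + 2 x^{2}}$ ($A{\left(x \right)} = x - \frac{2}{\left(\left(x^{2} + x x\right) + 3\right) + 1} = x - \frac{2}{\left(\left(x^{2} + x^{2}\right) + 3\right) + 1} = x - \frac{2}{\left(2 x^{2} + 3\right) + 1} = x - \frac{2}{\left(3 + 2 x^{2}\right) + 1} = x - \frac{2}{4 + 2 x^{2}}$)
$21 \left(-11\right) A{\left(R \right)} = 21 \left(-11\right) \left(-3 - \frac{1}{2 + \left(-3\right)^{2}}\right) = - 231 \left(-3 - \frac{1}{2 + 9}\right) = - 231 \left(-3 - \frac{1}{11}\right) = \left(-231\right) \left(- \frac{34}{11}\right) = 714$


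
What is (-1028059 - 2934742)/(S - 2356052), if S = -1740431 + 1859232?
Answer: 3962801/2237251 ≈ 1.7713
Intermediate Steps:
S = 118801
(-1028059 - 2934742)/(S - 2356052) = (-1028059 - 2934742)/(118801 - 2356052) = -3962801/(-2237251) = -3962801*(-1/2237251) = 3962801/2237251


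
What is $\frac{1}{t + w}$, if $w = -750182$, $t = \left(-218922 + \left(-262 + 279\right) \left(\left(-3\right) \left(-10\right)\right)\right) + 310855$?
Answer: $- \frac{1}{657739} \approx -1.5204 \cdot 10^{-6}$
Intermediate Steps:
$t = 92443$ ($t = \left(-218922 + 17 \cdot 30\right) + 310855 = \left(-218922 + 510\right) + 310855 = -218412 + 310855 = 92443$)
$\frac{1}{t + w} = \frac{1}{92443 - 750182} = \frac{1}{-657739} = - \frac{1}{657739}$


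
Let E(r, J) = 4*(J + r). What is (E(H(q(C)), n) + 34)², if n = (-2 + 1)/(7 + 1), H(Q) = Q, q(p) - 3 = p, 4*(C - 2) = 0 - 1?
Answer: 11025/4 ≈ 2756.3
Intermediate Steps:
C = 7/4 (C = 2 + (0 - 1)/4 = 2 + (¼)*(-1) = 2 - ¼ = 7/4 ≈ 1.7500)
q(p) = 3 + p
n = -⅛ (n = -1/8 = -1*⅛ = -⅛ ≈ -0.12500)
E(r, J) = 4*J + 4*r
(E(H(q(C)), n) + 34)² = ((4*(-⅛) + 4*(3 + 7/4)) + 34)² = ((-½ + 4*(19/4)) + 34)² = ((-½ + 19) + 34)² = (37/2 + 34)² = (105/2)² = 11025/4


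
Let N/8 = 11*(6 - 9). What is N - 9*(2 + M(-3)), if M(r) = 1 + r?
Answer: -264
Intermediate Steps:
N = -264 (N = 8*(11*(6 - 9)) = 8*(11*(-3)) = 8*(-33) = -264)
N - 9*(2 + M(-3)) = -264 - 9*(2 + (1 - 3)) = -264 - 9*(2 - 2) = -264 - 9*0 = -264 - 1*0 = -264 + 0 = -264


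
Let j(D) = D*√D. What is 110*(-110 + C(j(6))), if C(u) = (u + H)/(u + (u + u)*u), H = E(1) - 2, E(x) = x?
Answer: -10442630/863 + 23815*√6/15534 ≈ -12097.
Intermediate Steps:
j(D) = D^(3/2)
H = -1 (H = 1 - 2 = -1)
C(u) = (-1 + u)/(u + 2*u²) (C(u) = (u - 1)/(u + (u + u)*u) = (-1 + u)/(u + (2*u)*u) = (-1 + u)/(u + 2*u²))
110*(-110 + C(j(6))) = 110*(-110 + (-1 + 6^(3/2))/((6^(3/2))*(1 + 2*6^(3/2)))) = 110*(-110 + (-1 + 6*√6)/(((6*√6))*(1 + 2*(6*√6)))) = 110*(-110 + (√6/36)*(-1 + 6*√6)/(1 + 12*√6)) = 110*(-110 + √6*(-1 + 6*√6)/(36*(1 + 12*√6))) = -12100 + 55*√6*(-1 + 6*√6)/(18*(1 + 12*√6))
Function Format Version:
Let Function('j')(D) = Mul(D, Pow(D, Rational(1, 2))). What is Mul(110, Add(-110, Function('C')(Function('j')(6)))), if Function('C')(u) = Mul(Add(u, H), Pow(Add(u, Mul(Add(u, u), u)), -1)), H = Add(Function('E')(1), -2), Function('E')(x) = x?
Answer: Add(Rational(-10442630, 863), Mul(Rational(23815, 15534), Pow(6, Rational(1, 2)))) ≈ -12097.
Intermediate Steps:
Function('j')(D) = Pow(D, Rational(3, 2))
H = -1 (H = Add(1, -2) = -1)
Function('C')(u) = Mul(Pow(Add(u, Mul(2, Pow(u, 2))), -1), Add(-1, u)) (Function('C')(u) = Mul(Add(u, -1), Pow(Add(u, Mul(Add(u, u), u)), -1)) = Mul(Add(-1, u), Pow(Add(u, Mul(Mul(2, u), u)), -1)) = Mul(Add(-1, u), Pow(Add(u, Mul(2, Pow(u, 2))), -1)) = Mul(Pow(Add(u, Mul(2, Pow(u, 2))), -1), Add(-1, u)))
Mul(110, Add(-110, Function('C')(Function('j')(6)))) = Mul(110, Add(-110, Mul(Pow(Pow(6, Rational(3, 2)), -1), Pow(Add(1, Mul(2, Pow(6, Rational(3, 2)))), -1), Add(-1, Pow(6, Rational(3, 2)))))) = Mul(110, Add(-110, Mul(Pow(Mul(6, Pow(6, Rational(1, 2))), -1), Pow(Add(1, Mul(2, Mul(6, Pow(6, Rational(1, 2))))), -1), Add(-1, Mul(6, Pow(6, Rational(1, 2))))))) = Mul(110, Add(-110, Mul(Mul(Rational(1, 36), Pow(6, Rational(1, 2))), Pow(Add(1, Mul(12, Pow(6, Rational(1, 2)))), -1), Add(-1, Mul(6, Pow(6, Rational(1, 2))))))) = Mul(110, Add(-110, Mul(Rational(1, 36), Pow(6, Rational(1, 2)), Pow(Add(1, Mul(12, Pow(6, Rational(1, 2)))), -1), Add(-1, Mul(6, Pow(6, Rational(1, 2))))))) = Add(-12100, Mul(Rational(55, 18), Pow(6, Rational(1, 2)), Pow(Add(1, Mul(12, Pow(6, Rational(1, 2)))), -1), Add(-1, Mul(6, Pow(6, Rational(1, 2))))))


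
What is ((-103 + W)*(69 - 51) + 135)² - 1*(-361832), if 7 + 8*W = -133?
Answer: 4498988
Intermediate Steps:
W = -35/2 (W = -7/8 + (⅛)*(-133) = -7/8 - 133/8 = -35/2 ≈ -17.500)
((-103 + W)*(69 - 51) + 135)² - 1*(-361832) = ((-103 - 35/2)*(69 - 51) + 135)² - 1*(-361832) = (-241/2*18 + 135)² + 361832 = (-2169 + 135)² + 361832 = (-2034)² + 361832 = 4137156 + 361832 = 4498988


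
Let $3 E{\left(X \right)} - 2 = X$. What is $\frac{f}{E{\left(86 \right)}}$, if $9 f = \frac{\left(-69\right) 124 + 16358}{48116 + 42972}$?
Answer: $\frac{3901}{12023616} \approx 0.00032444$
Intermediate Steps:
$E{\left(X \right)} = \frac{2}{3} + \frac{X}{3}$
$f = \frac{3901}{409896}$ ($f = \frac{\left(\left(-69\right) 124 + 16358\right) \frac{1}{48116 + 42972}}{9} = \frac{\left(-8556 + 16358\right) \frac{1}{91088}}{9} = \frac{7802 \cdot \frac{1}{91088}}{9} = \frac{1}{9} \cdot \frac{3901}{45544} = \frac{3901}{409896} \approx 0.009517$)
$\frac{f}{E{\left(86 \right)}} = \frac{3901}{409896 \left(\frac{2}{3} + \frac{1}{3} \cdot 86\right)} = \frac{3901}{409896 \left(\frac{2}{3} + \frac{86}{3}\right)} = \frac{3901}{409896 \cdot \frac{88}{3}} = \frac{3901}{409896} \cdot \frac{3}{88} = \frac{3901}{12023616}$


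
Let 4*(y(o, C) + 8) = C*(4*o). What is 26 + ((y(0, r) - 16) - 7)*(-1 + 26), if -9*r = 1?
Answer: -749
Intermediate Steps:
r = -⅑ (r = -⅑*1 = -⅑ ≈ -0.11111)
y(o, C) = -8 + C*o (y(o, C) = -8 + (C*(4*o))/4 = -8 + (4*C*o)/4 = -8 + C*o)
26 + ((y(0, r) - 16) - 7)*(-1 + 26) = 26 + (((-8 - ⅑*0) - 16) - 7)*(-1 + 26) = 26 + (((-8 + 0) - 16) - 7)*25 = 26 + ((-8 - 16) - 7)*25 = 26 + (-24 - 7)*25 = 26 - 31*25 = 26 - 775 = -749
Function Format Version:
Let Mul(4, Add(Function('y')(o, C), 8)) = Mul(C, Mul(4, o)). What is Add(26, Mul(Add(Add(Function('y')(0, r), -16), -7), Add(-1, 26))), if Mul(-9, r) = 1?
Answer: -749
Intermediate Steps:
r = Rational(-1, 9) (r = Mul(Rational(-1, 9), 1) = Rational(-1, 9) ≈ -0.11111)
Function('y')(o, C) = Add(-8, Mul(C, o)) (Function('y')(o, C) = Add(-8, Mul(Rational(1, 4), Mul(C, Mul(4, o)))) = Add(-8, Mul(Rational(1, 4), Mul(4, C, o))) = Add(-8, Mul(C, o)))
Add(26, Mul(Add(Add(Function('y')(0, r), -16), -7), Add(-1, 26))) = Add(26, Mul(Add(Add(Add(-8, Mul(Rational(-1, 9), 0)), -16), -7), Add(-1, 26))) = Add(26, Mul(Add(Add(Add(-8, 0), -16), -7), 25)) = Add(26, Mul(Add(Add(-8, -16), -7), 25)) = Add(26, Mul(Add(-24, -7), 25)) = Add(26, Mul(-31, 25)) = Add(26, -775) = -749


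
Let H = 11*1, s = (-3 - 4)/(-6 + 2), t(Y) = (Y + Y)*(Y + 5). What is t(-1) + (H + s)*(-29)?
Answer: -1511/4 ≈ -377.75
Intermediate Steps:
t(Y) = 2*Y*(5 + Y) (t(Y) = (2*Y)*(5 + Y) = 2*Y*(5 + Y))
s = 7/4 (s = -7/(-4) = -7*(-¼) = 7/4 ≈ 1.7500)
H = 11
t(-1) + (H + s)*(-29) = 2*(-1)*(5 - 1) + (11 + 7/4)*(-29) = 2*(-1)*4 + (51/4)*(-29) = -8 - 1479/4 = -1511/4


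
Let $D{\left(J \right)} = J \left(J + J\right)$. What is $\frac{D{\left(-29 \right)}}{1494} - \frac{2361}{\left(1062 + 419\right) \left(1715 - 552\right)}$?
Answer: $\frac{1446777256}{1286635041} \approx 1.1245$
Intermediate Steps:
$D{\left(J \right)} = 2 J^{2}$ ($D{\left(J \right)} = J 2 J = 2 J^{2}$)
$\frac{D{\left(-29 \right)}}{1494} - \frac{2361}{\left(1062 + 419\right) \left(1715 - 552\right)} = \frac{2 \left(-29\right)^{2}}{1494} - \frac{2361}{\left(1062 + 419\right) \left(1715 - 552\right)} = 2 \cdot 841 \cdot \frac{1}{1494} - \frac{2361}{1481 \cdot 1163} = 1682 \cdot \frac{1}{1494} - \frac{2361}{1722403} = \frac{841}{747} - \frac{2361}{1722403} = \frac{1446777256}{1286635041}$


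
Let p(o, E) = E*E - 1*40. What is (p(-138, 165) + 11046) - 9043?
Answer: 29188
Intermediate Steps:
p(o, E) = -40 + E² (p(o, E) = E² - 40 = -40 + E²)
(p(-138, 165) + 11046) - 9043 = ((-40 + 165²) + 11046) - 9043 = ((-40 + 27225) + 11046) - 9043 = (27185 + 11046) - 9043 = 38231 - 9043 = 29188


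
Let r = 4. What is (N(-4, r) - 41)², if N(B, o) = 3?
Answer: 1444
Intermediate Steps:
(N(-4, r) - 41)² = (3 - 41)² = (-38)² = 1444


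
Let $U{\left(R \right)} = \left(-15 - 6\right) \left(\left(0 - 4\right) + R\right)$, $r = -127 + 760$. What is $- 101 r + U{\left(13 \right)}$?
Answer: $-64122$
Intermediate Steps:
$r = 633$
$U{\left(R \right)} = 84 - 21 R$ ($U{\left(R \right)} = - 21 \left(-4 + R\right) = 84 - 21 R$)
$- 101 r + U{\left(13 \right)} = \left(-101\right) 633 + \left(84 - 273\right) = -63933 + \left(84 - 273\right) = -63933 - 189 = -64122$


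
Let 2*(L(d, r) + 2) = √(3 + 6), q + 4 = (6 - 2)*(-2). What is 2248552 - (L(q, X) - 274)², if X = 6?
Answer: 8692807/4 ≈ 2.1732e+6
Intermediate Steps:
q = -12 (q = -4 + (6 - 2)*(-2) = -4 + 4*(-2) = -4 - 8 = -12)
L(d, r) = -½ (L(d, r) = -2 + √(3 + 6)/2 = -2 + √9/2 = -2 + (½)*3 = -2 + 3/2 = -½)
2248552 - (L(q, X) - 274)² = 2248552 - (-½ - 274)² = 2248552 - (-549/2)² = 2248552 - 1*301401/4 = 2248552 - 301401/4 = 8692807/4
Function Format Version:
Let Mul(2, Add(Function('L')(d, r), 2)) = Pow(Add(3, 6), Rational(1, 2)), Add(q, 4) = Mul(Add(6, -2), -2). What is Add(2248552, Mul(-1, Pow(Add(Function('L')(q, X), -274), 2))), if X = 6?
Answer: Rational(8692807, 4) ≈ 2.1732e+6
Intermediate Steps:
q = -12 (q = Add(-4, Mul(Add(6, -2), -2)) = Add(-4, Mul(4, -2)) = Add(-4, -8) = -12)
Function('L')(d, r) = Rational(-1, 2) (Function('L')(d, r) = Add(-2, Mul(Rational(1, 2), Pow(Add(3, 6), Rational(1, 2)))) = Add(-2, Mul(Rational(1, 2), Pow(9, Rational(1, 2)))) = Add(-2, Mul(Rational(1, 2), 3)) = Add(-2, Rational(3, 2)) = Rational(-1, 2))
Add(2248552, Mul(-1, Pow(Add(Function('L')(q, X), -274), 2))) = Add(2248552, Mul(-1, Pow(Add(Rational(-1, 2), -274), 2))) = Add(2248552, Mul(-1, Pow(Rational(-549, 2), 2))) = Add(2248552, Mul(-1, Rational(301401, 4))) = Add(2248552, Rational(-301401, 4)) = Rational(8692807, 4)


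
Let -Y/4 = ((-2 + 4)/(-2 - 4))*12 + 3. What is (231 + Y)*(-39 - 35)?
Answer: -17390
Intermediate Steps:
Y = 4 (Y = -4*(((-2 + 4)/(-2 - 4))*12 + 3) = -4*((2/(-6))*12 + 3) = -4*((2*(-⅙))*12 + 3) = -4*(-⅓*12 + 3) = -4*(-4 + 3) = -4*(-1) = 4)
(231 + Y)*(-39 - 35) = (231 + 4)*(-39 - 35) = 235*(-74) = -17390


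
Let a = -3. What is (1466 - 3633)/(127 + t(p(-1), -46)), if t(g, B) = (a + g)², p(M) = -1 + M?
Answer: -2167/152 ≈ -14.257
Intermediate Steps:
t(g, B) = (-3 + g)²
(1466 - 3633)/(127 + t(p(-1), -46)) = (1466 - 3633)/(127 + (-3 + (-1 - 1))²) = -2167/(127 + (-3 - 2)²) = -2167/(127 + (-5)²) = -2167/(127 + 25) = -2167/152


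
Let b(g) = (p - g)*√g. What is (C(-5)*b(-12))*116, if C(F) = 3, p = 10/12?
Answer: 8932*I*√3 ≈ 15471.0*I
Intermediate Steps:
p = ⅚ (p = 10*(1/12) = ⅚ ≈ 0.83333)
b(g) = √g*(⅚ - g) (b(g) = (⅚ - g)*√g = √g*(⅚ - g))
(C(-5)*b(-12))*116 = (3*(√(-12)*(⅚ - 1*(-12))))*116 = (3*((2*I*√3)*(⅚ + 12)))*116 = (3*((2*I*√3)*(77/6)))*116 = (3*(77*I*√3/3))*116 = (77*I*√3)*116 = 8932*I*√3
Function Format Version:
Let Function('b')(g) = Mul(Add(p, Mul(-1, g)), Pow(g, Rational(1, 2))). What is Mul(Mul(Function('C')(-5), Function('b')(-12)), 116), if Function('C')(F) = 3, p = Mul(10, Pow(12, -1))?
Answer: Mul(8932, I, Pow(3, Rational(1, 2))) ≈ Mul(15471., I)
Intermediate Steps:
p = Rational(5, 6) (p = Mul(10, Rational(1, 12)) = Rational(5, 6) ≈ 0.83333)
Function('b')(g) = Mul(Pow(g, Rational(1, 2)), Add(Rational(5, 6), Mul(-1, g))) (Function('b')(g) = Mul(Add(Rational(5, 6), Mul(-1, g)), Pow(g, Rational(1, 2))) = Mul(Pow(g, Rational(1, 2)), Add(Rational(5, 6), Mul(-1, g))))
Mul(Mul(Function('C')(-5), Function('b')(-12)), 116) = Mul(Mul(3, Mul(Pow(-12, Rational(1, 2)), Add(Rational(5, 6), Mul(-1, -12)))), 116) = Mul(Mul(3, Mul(Mul(2, I, Pow(3, Rational(1, 2))), Add(Rational(5, 6), 12))), 116) = Mul(Mul(3, Mul(Mul(2, I, Pow(3, Rational(1, 2))), Rational(77, 6))), 116) = Mul(Mul(3, Mul(Rational(77, 3), I, Pow(3, Rational(1, 2)))), 116) = Mul(Mul(77, I, Pow(3, Rational(1, 2))), 116) = Mul(8932, I, Pow(3, Rational(1, 2)))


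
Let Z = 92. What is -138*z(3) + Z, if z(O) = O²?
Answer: -1150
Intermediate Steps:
-138*z(3) + Z = -138*3² + 92 = -138*9 + 92 = -1242 + 92 = -1150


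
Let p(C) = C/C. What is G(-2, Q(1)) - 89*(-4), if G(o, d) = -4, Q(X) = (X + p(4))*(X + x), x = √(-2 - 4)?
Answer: 352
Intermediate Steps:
p(C) = 1
x = I*√6 (x = √(-6) = I*√6 ≈ 2.4495*I)
Q(X) = (1 + X)*(X + I*√6) (Q(X) = (X + 1)*(X + I*√6) = (1 + X)*(X + I*√6))
G(-2, Q(1)) - 89*(-4) = -4 - 89*(-4) = -4 + 356 = 352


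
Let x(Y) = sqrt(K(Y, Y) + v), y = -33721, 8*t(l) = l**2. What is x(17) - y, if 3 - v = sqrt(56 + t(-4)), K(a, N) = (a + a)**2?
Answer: 33721 + sqrt(1159 - sqrt(58)) ≈ 33755.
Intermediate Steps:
t(l) = l**2/8
K(a, N) = 4*a**2 (K(a, N) = (2*a)**2 = 4*a**2)
v = 3 - sqrt(58) (v = 3 - sqrt(56 + (1/8)*(-4)**2) = 3 - sqrt(56 + (1/8)*16) = 3 - sqrt(56 + 2) = 3 - sqrt(58) ≈ -4.6158)
x(Y) = sqrt(3 - sqrt(58) + 4*Y**2) (x(Y) = sqrt(4*Y**2 + (3 - sqrt(58))) = sqrt(3 - sqrt(58) + 4*Y**2))
x(17) - y = sqrt(3 - sqrt(58) + 4*17**2) - 1*(-33721) = sqrt(3 - sqrt(58) + 4*289) + 33721 = sqrt(3 - sqrt(58) + 1156) + 33721 = sqrt(1159 - sqrt(58)) + 33721 = 33721 + sqrt(1159 - sqrt(58))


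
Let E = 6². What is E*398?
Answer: 14328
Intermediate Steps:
E = 36
E*398 = 36*398 = 14328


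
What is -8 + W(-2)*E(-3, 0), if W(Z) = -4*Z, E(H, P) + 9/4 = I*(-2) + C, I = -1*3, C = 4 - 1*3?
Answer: 30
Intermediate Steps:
C = 1 (C = 4 - 3 = 1)
I = -3
E(H, P) = 19/4 (E(H, P) = -9/4 + (-3*(-2) + 1) = -9/4 + (6 + 1) = -9/4 + 7 = 19/4)
-8 + W(-2)*E(-3, 0) = -8 - 4*(-2)*(19/4) = -8 + 8*(19/4) = -8 + 38 = 30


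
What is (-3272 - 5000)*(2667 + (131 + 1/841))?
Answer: -19465000368/841 ≈ -2.3145e+7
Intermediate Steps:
(-3272 - 5000)*(2667 + (131 + 1/841)) = -8272*(2667 + (131 + 1/841)) = -8272*(2667 + 110172/841) = -8272*2353119/841 = -19465000368/841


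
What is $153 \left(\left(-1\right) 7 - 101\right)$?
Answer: $-16524$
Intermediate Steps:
$153 \left(\left(-1\right) 7 - 101\right) = 153 \left(-7 - 101\right) = 153 \left(-108\right) = -16524$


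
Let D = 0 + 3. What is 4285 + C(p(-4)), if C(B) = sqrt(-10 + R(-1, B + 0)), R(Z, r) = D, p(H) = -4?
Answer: 4285 + I*sqrt(7) ≈ 4285.0 + 2.6458*I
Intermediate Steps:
D = 3
R(Z, r) = 3
C(B) = I*sqrt(7) (C(B) = sqrt(-10 + 3) = sqrt(-7) = I*sqrt(7))
4285 + C(p(-4)) = 4285 + I*sqrt(7)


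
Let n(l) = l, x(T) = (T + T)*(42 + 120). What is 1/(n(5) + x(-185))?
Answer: -1/59935 ≈ -1.6685e-5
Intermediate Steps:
x(T) = 324*T (x(T) = (2*T)*162 = 324*T)
1/(n(5) + x(-185)) = 1/(5 + 324*(-185)) = 1/(5 - 59940) = 1/(-59935) = -1/59935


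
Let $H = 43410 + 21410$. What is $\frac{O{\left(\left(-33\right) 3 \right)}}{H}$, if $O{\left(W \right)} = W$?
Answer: $- \frac{99}{64820} \approx -0.0015273$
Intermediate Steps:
$H = 64820$
$\frac{O{\left(\left(-33\right) 3 \right)}}{H} = \frac{\left(-33\right) 3}{64820} = \left(-99\right) \frac{1}{64820} = - \frac{99}{64820}$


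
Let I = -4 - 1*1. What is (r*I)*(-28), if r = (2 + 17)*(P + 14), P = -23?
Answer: -23940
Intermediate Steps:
I = -5 (I = -4 - 1 = -5)
r = -171 (r = (2 + 17)*(-23 + 14) = 19*(-9) = -171)
(r*I)*(-28) = -171*(-5)*(-28) = 855*(-28) = -23940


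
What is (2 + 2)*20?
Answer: 80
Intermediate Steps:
(2 + 2)*20 = 4*20 = 80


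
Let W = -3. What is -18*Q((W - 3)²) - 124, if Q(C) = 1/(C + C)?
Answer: -497/4 ≈ -124.25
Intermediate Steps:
Q(C) = 1/(2*C)
-18*Q((W - 3)²) - 124 = -9/((-3 - 3)²) - 124 = -9/((-6)²) - 124 = -9/36 - 124 = -18*1/72 - 124 = -¼ - 124 = -497/4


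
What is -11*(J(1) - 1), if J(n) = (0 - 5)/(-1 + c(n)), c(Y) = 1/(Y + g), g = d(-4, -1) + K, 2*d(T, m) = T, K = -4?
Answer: -209/6 ≈ -34.833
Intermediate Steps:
d(T, m) = T/2
g = -6 (g = (1/2)*(-4) - 4 = -2 - 4 = -6)
c(Y) = 1/(-6 + Y) (c(Y) = 1/(Y - 6) = 1/(-6 + Y))
J(n) = -5/(-1 + 1/(-6 + n)) (J(n) = (0 - 5)/(-1 + 1/(-6 + n)) = -5/(-1 + 1/(-6 + n)))
-11*(J(1) - 1) = -11*(5*(-6 + 1)/(-7 + 1) - 1) = -11*(5*(-5)/(-6) - 1) = -11*(5*(-1/6)*(-5) - 1) = -11*(25/6 - 1) = -11*19/6 = -209/6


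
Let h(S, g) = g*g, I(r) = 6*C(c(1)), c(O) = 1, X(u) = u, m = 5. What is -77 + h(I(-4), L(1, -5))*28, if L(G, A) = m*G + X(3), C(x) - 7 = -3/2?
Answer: 1715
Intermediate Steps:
C(x) = 11/2 (C(x) = 7 - 3/2 = 11/2)
I(r) = 33 (I(r) = 6*(11/2) = 33)
L(G, A) = 3 + 5*G (L(G, A) = 5*G + 3 = 3 + 5*G)
h(S, g) = g²
-77 + h(I(-4), L(1, -5))*28 = -77 + (3 + 5*1)²*28 = -77 + (3 + 5)²*28 = -77 + 8²*28 = -77 + 64*28 = -77 + 1792 = 1715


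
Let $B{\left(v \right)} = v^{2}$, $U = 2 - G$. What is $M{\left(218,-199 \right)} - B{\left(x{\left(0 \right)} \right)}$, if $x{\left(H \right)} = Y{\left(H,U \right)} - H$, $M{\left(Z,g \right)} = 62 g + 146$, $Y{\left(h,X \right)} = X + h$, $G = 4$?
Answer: $-12196$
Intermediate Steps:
$U = -2$ ($U = 2 - 4 = -2$)
$M{\left(Z,g \right)} = 146 + 62 g$
$x{\left(H \right)} = -2$ ($x{\left(H \right)} = \left(-2 + H\right) - H = -2$)
$M{\left(218,-199 \right)} - B{\left(x{\left(0 \right)} \right)} = \left(146 + 62 \left(-199\right)\right) - \left(-2\right)^{2} = \left(146 - 12338\right) - 4 = -12192 - 4 = -12196$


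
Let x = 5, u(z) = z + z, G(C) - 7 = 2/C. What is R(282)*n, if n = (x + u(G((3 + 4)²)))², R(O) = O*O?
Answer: 69521868900/2401 ≈ 2.8955e+7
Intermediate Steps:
R(O) = O²
G(C) = 7 + 2/C
u(z) = 2*z
n = 874225/2401 (n = (5 + 2*(7 + 2/((3 + 4)²)))² = (5 + 2*(7 + 2/(7²)))² = (5 + 2*(7 + 2/49))² = (5 + 2*(345/49))² = (5 + 690/49)² = (935/49)² = 874225/2401 ≈ 364.11)
R(282)*n = 282²*(874225/2401) = 79524*(874225/2401) = 69521868900/2401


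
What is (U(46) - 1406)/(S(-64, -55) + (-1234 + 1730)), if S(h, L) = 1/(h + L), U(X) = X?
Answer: -161840/59023 ≈ -2.7420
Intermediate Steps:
S(h, L) = 1/(L + h)
(U(46) - 1406)/(S(-64, -55) + (-1234 + 1730)) = (46 - 1406)/(1/(-55 - 64) + (-1234 + 1730)) = -1360/(1/(-119) + 496) = -1360/(-1/119 + 496) = -1360/59023/119 = -1360*119/59023 = -161840/59023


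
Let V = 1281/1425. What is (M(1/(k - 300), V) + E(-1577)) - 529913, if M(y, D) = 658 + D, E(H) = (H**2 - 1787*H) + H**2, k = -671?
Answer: 3449783877/475 ≈ 7.2627e+6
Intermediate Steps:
V = 427/475 (V = 1281*(1/1425) = 427/475 ≈ 0.89895)
E(H) = -1787*H + 2*H**2
(M(1/(k - 300), V) + E(-1577)) - 529913 = ((658 + 427/475) - 1577*(-1787 + 2*(-1577))) - 529913 = (312977/475 - 1577*(-1787 - 3154)) - 529913 = (312977/475 - 1577*(-4941)) - 529913 = (312977/475 + 7791957) - 529913 = 3701492552/475 - 529913 = 3449783877/475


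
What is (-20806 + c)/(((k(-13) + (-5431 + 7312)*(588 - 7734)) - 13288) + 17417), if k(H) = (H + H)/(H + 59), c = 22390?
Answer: -9108/77265611 ≈ -0.00011788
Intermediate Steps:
k(H) = 2*H/(59 + H) (k(H) = (2*H)/(59 + H) = 2*H/(59 + H))
(-20806 + c)/(((k(-13) + (-5431 + 7312)*(588 - 7734)) - 13288) + 17417) = (-20806 + 22390)/(((2*(-13)/(59 - 13) + (-5431 + 7312)*(588 - 7734)) - 13288) + 17417) = 1584/(((2*(-13)/46 + 1881*(-7146)) - 13288) + 17417) = 1584/(((2*(-13)*(1/46) - 13441626) - 13288) + 17417) = 1584/(((-13/23 - 13441626) - 13288) + 17417) = 1584/((-309157411/23 - 13288) + 17417) = 1584/(-309463035/23 + 17417) = 1584/(-309062444/23) = 1584*(-23/309062444) = -9108/77265611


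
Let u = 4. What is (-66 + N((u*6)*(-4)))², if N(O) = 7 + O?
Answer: 24025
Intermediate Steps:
(-66 + N((u*6)*(-4)))² = (-66 + (7 + (4*6)*(-4)))² = (-66 + (7 + 24*(-4)))² = (-66 + (7 - 96))² = (-66 - 89)² = (-155)² = 24025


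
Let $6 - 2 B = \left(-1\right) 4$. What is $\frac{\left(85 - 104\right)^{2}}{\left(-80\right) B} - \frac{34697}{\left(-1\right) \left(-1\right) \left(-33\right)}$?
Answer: $\frac{13866887}{13200} \approx 1050.5$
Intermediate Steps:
$B = 5$ ($B = 3 - \frac{\left(-1\right) 4}{2} = 3 - -2 = 3 + 2 = 5$)
$\frac{\left(85 - 104\right)^{2}}{\left(-80\right) B} - \frac{34697}{\left(-1\right) \left(-1\right) \left(-33\right)} = \frac{\left(85 - 104\right)^{2}}{\left(-80\right) 5} - \frac{34697}{\left(-1\right) \left(-1\right) \left(-33\right)} = \frac{\left(-19\right)^{2}}{-400} - \frac{34697}{1 \left(-33\right)} = 361 \left(- \frac{1}{400}\right) - \frac{34697}{-33} = - \frac{361}{400} - - \frac{34697}{33} = - \frac{361}{400} + \frac{34697}{33} = \frac{13866887}{13200}$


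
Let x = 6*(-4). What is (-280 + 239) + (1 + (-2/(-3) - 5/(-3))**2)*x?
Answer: -587/3 ≈ -195.67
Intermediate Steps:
x = -24
(-280 + 239) + (1 + (-2/(-3) - 5/(-3))**2)*x = (-280 + 239) + (1 + (-2/(-3) - 5/(-3))**2)*(-24) = -41 + (1 + (-2*(-1/3) - 5*(-1/3))**2)*(-24) = -41 + (1 + (2/3 + 5/3)**2)*(-24) = -41 + (1 + (7/3)**2)*(-24) = -41 + (1 + 49/9)*(-24) = -41 + (58/9)*(-24) = -41 - 464/3 = -587/3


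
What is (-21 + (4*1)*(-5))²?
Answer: 1681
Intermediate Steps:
(-21 + (4*1)*(-5))² = (-21 + 4*(-5))² = (-21 - 20)² = (-41)² = 1681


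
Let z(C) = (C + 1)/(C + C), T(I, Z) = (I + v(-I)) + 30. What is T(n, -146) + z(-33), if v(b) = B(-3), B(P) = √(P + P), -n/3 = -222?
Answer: 22984/33 + I*√6 ≈ 696.48 + 2.4495*I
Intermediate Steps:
n = 666 (n = -3*(-222) = 666)
B(P) = √2*√P (B(P) = √(2*P) = √2*√P)
v(b) = I*√6 (v(b) = √2*√(-3) = √2*(I*√3) = I*√6)
T(I, Z) = 30 + I + I*√6 (T(I, Z) = (I + I*√6) + 30 = 30 + I + I*√6)
z(C) = (1 + C)/(2*C) (z(C) = (1 + C)/((2*C)) = (1 + C)*(1/(2*C)) = (1 + C)/(2*C))
T(n, -146) + z(-33) = (30 + 666 + I*√6) + (½)*(1 - 33)/(-33) = (696 + I*√6) + (½)*(-1/33)*(-32) = (696 + I*√6) + 16/33 = 22984/33 + I*√6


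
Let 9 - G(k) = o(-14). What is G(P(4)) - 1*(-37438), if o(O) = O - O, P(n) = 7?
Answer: 37447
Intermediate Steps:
o(O) = 0
G(k) = 9 (G(k) = 9 - 1*0 = 9 + 0 = 9)
G(P(4)) - 1*(-37438) = 9 - 1*(-37438) = 9 + 37438 = 37447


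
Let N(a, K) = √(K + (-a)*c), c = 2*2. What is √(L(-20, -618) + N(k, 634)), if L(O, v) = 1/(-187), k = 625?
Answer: √(-187 + 34969*I*√1866)/187 ≈ 4.6471 + 4.6477*I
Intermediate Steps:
c = 4
L(O, v) = -1/187
N(a, K) = √(K - 4*a) (N(a, K) = √(K - a*4) = √(K - 4*a))
√(L(-20, -618) + N(k, 634)) = √(-1/187 + √(634 - 4*625)) = √(-1/187 + √(634 - 2500)) = √(-1/187 + √(-1866)) = √(-1/187 + I*√1866)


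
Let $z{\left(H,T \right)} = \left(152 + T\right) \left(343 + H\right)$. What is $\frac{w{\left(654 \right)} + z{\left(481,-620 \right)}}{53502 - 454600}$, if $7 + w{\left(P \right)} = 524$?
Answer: $\frac{385115}{401098} \approx 0.96015$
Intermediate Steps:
$w{\left(P \right)} = 517$ ($w{\left(P \right)} = -7 + 524 = 517$)
$\frac{w{\left(654 \right)} + z{\left(481,-620 \right)}}{53502 - 454600} = \frac{517 + \left(52136 + 152 \cdot 481 + 343 \left(-620\right) + 481 \left(-620\right)\right)}{53502 - 454600} = \frac{517 + \left(52136 + 73112 - 212660 - 298220\right)}{-401098} = \left(517 - 385632\right) \left(- \frac{1}{401098}\right) = \left(-385115\right) \left(- \frac{1}{401098}\right) = \frac{385115}{401098}$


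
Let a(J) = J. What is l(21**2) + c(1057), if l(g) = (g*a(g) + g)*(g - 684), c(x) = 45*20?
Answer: -47365146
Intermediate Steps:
c(x) = 900
l(g) = (-684 + g)*(g + g**2) (l(g) = (g*g + g)*(g - 684) = (g**2 + g)*(-684 + g) = (g + g**2)*(-684 + g) = (-684 + g)*(g + g**2))
l(21**2) + c(1057) = 21**2*(-684 + (21**2)**2 - 683*21**2) + 900 = 441*(-684 + 441**2 - 683*441) + 900 = 441*(-684 + 194481 - 301203) + 900 = 441*(-107406) + 900 = -47366046 + 900 = -47365146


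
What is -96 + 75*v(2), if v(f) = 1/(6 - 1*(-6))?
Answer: -359/4 ≈ -89.750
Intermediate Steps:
v(f) = 1/12 (v(f) = 1/(6 + 6) = 1/12)
-96 + 75*v(2) = -96 + 75*(1/12) = -96 + 25/4 = -359/4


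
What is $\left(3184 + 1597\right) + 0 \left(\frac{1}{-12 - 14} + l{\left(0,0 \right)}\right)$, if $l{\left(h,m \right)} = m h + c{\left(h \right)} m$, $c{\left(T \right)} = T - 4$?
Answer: $4781$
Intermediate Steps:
$c{\left(T \right)} = -4 + T$
$l{\left(h,m \right)} = h m + m \left(-4 + h\right)$ ($l{\left(h,m \right)} = m h + \left(-4 + h\right) m = h m + m \left(-4 + h\right)$)
$\left(3184 + 1597\right) + 0 \left(\frac{1}{-12 - 14} + l{\left(0,0 \right)}\right) = \left(3184 + 1597\right) + 0 \left(\frac{1}{-12 - 14} + 2 \cdot 0 \left(-2 + 0\right)\right) = 4781 + 0 \left(\frac{1}{-26} + 2 \cdot 0 \left(-2\right)\right) = 4781 + 0 \left(- \frac{1}{26} + 0\right) = 4781 + 0 \left(- \frac{1}{26}\right) = 4781 + 0 = 4781$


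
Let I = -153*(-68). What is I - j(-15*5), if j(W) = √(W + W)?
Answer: 10404 - 5*I*√6 ≈ 10404.0 - 12.247*I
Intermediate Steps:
j(W) = √2*√W (j(W) = √(2*W) = √2*√W)
I = 10404
I - j(-15*5) = 10404 - √2*√(-15*5) = 10404 - √2*√(-75) = 10404 - √2*5*I*√3 = 10404 - 5*I*√6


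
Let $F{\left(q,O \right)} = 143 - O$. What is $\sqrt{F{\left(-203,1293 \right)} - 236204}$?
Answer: $i \sqrt{237354} \approx 487.19 i$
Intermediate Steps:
$\sqrt{F{\left(-203,1293 \right)} - 236204} = \sqrt{\left(143 - 1293\right) - 236204} = \sqrt{-1150 - 236204} = \sqrt{-237354} = i \sqrt{237354}$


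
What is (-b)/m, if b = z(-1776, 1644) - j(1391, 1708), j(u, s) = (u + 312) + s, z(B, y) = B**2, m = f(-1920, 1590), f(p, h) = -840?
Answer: 210051/56 ≈ 3750.9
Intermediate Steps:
m = -840
j(u, s) = 312 + s + u (j(u, s) = (312 + u) + s = 312 + s + u)
b = 3150765 (b = (-1776)**2 - (312 + 1708 + 1391) = 3154176 - 1*3411 = 3154176 - 3411 = 3150765)
(-b)/m = -1*3150765/(-840) = -3150765*(-1/840) = 210051/56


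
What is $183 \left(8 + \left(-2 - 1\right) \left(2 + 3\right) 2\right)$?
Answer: $-4026$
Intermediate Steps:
$183 \left(8 + \left(-2 - 1\right) \left(2 + 3\right) 2\right) = 183 \left(8 + \left(-3\right) 5 \cdot 2\right) = 183 \left(8 - 30\right) = 183 \left(-22\right) = -4026$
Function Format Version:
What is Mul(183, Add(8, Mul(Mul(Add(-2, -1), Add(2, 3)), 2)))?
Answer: -4026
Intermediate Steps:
Mul(183, Add(8, Mul(Mul(Add(-2, -1), Add(2, 3)), 2))) = Mul(183, Add(8, Mul(Mul(-3, 5), 2))) = Mul(183, Add(8, Mul(-15, 2))) = Mul(183, Add(8, -30)) = Mul(183, -22) = -4026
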